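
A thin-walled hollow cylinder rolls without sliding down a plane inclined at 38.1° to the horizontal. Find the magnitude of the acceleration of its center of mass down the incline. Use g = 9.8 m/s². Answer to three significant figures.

The moment of inertia is MR², giving k ≡ I/(MR²) = 1.
Newton's second law down the slope: Mg sinθ − f = Ma. The torque equation fR = Iα (with α = a/R) gives f = kMa.
Eliminating f: Mg sinθ = (1+k)Ma, so a = g sinθ/(1+k) = 9.8 × sin38.1° / 2 ≈ 3.02 m/s².

a ≈ 3.02 m/s²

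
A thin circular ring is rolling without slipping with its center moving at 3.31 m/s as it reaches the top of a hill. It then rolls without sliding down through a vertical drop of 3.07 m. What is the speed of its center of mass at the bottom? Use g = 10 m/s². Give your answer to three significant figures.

v ≈ 6.45 m/s

The moment of inertia is MR², giving k ≡ I/(MR²) = 1.
Pure rolling means v = ωR; then KE = ½Mv² + ½I(v/R)² = ½(1+k)Mv² = Mv².
Conserving energy between top and bottom: Mv² = Mv₀² + Mgh, hence v² = v₀² + 2gh/(1+k).
v = √(3.31² + 2×10×3.07/2) = √41.66 ≈ 6.45 m/s.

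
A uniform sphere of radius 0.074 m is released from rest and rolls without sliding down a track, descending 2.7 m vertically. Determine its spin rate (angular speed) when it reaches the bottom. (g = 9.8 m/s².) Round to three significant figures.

ω ≈ 83.1 rad/s

The moment of inertia is (2/5)MR², giving k ≡ I/(MR²) = 0.4.
Pure rolling means v = ωR; then KE = ½Mv² + ½I(v/R)² = ½(1+k)Mv² = (7/10)Mv².
Energy conservation Mgh = ½(1+k)Mv² gives v = √(2gh/(1+k)) = √(2 × 9.8 × 2.7 / 1.4) = 6.148 m/s.
The angular speed follows from ω = v/R = 6.148/0.074 ≈ 83.1 rad/s.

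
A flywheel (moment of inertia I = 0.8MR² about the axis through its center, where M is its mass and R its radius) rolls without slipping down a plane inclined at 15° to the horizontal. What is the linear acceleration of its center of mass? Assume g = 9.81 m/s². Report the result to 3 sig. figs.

a ≈ 1.41 m/s²

The moment of inertia is 0.8MR², giving k ≡ I/(MR²) = 0.8.
Along the incline Mg sinθ − f = Ma, and torque about the center fR = Iα = kMR²(a/R) gives f = kMa.
Eliminating f: Mg sinθ = (1+k)Ma, so a = g sinθ/(1+k) = 9.81 × sin15° / 1.8 ≈ 1.41 m/s².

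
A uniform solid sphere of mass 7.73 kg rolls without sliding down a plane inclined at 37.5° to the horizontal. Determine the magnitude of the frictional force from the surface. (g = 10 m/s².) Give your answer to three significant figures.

The moment of inertia is (2/5)MR², giving k ≡ I/(MR²) = 0.4.
Newton's second law down the slope: Mg sinθ − f = Ma. The torque equation fR = Iα (with α = a/R) gives f = kMa.
Combining, a = g sinθ/(1+k) and f = kMa = kMg sinθ/(1+k).
f = 0.4 × 7.73 × 10 × sin37.5° / 1.4 ≈ 13.4 N.

f ≈ 13.4 N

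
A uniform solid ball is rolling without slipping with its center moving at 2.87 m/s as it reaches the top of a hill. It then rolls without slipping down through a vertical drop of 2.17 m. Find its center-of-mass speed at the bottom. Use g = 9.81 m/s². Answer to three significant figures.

v ≈ 6.22 m/s

For this body I = (2/5)MR², i.e. k = I/(MR²) = 0.4.
Rolling without slipping gives ω = v/R, so the total kinetic energy is ½Mv² + ½Iω² = ½(1+k)Mv² = (7/10)Mv².
Conserving energy between top and bottom: (7/10)Mv² = (7/10)Mv₀² + Mgh, hence v² = v₀² + 2gh/(1+k).
v = √(2.87² + 2×9.81×2.17/1.4) = √38.65 ≈ 6.22 m/s.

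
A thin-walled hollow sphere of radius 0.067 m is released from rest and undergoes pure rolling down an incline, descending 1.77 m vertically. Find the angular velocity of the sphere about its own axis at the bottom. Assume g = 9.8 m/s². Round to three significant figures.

ω ≈ 68.1 rad/s

For this body I = (2/3)MR², i.e. k = I/(MR²) = 2/3.
Rolling without slipping gives ω = v/R, so the total kinetic energy is ½Mv² + ½Iω² = ½(1+k)Mv² = (5/6)Mv².
Energy conservation Mgh = ½(1+k)Mv² gives v = √(2gh/(1+k)) = √(2 × 9.8 × 1.77 / 1.667) = 4.562 m/s.
Then ω = v/R = 4.562 / 0.067 ≈ 68.1 rad/s.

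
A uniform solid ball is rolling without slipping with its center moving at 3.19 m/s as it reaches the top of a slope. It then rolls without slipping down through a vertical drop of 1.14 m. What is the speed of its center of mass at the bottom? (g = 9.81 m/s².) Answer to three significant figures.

Here I = (2/5)MR², so the shape factor k = I/(MR²) = 0.4.
The rolling condition ω = v/R makes the rotational term ½I(v/R)² = ½kMv², so KE_total = ½(1+k)Mv² = (7/10)Mv².
Conserving energy between top and bottom: (7/10)Mv² = (7/10)Mv₀² + Mgh, hence v² = v₀² + 2gh/(1+k).
v = √(3.19² + 2×9.81×1.14/1.4) = √26.15 ≈ 5.11 m/s.

v ≈ 5.11 m/s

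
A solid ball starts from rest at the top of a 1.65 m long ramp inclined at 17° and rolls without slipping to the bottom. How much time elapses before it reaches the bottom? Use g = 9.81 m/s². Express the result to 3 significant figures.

Here I = (2/5)MR², so the shape factor k = I/(MR²) = 0.4.
Along the incline Mg sinθ − f = Ma, and torque about the center fR = Iα = kMR²(a/R) gives f = kMa.
Hence a = g sinθ/(1+k) = 9.81×sin17°/1.4 = 2.049 m/s².
With constant a from rest, t = √(2L/a) = √(2·1.65/2.049) ≈ 1.27 s.

t ≈ 1.27 s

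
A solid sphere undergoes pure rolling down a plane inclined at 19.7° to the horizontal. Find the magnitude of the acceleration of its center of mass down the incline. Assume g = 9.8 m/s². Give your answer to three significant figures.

a ≈ 2.36 m/s²

For this body I = (2/5)MR², i.e. k = I/(MR²) = 0.4.
Translational: Mg sinθ − f = Ma. Rotational about the CM: fR = Iα = kMRa, so f = kMa.
Eliminating f: Mg sinθ = (1+k)Ma, so a = g sinθ/(1+k) = 9.8 × sin19.7° / 1.4 ≈ 2.36 m/s².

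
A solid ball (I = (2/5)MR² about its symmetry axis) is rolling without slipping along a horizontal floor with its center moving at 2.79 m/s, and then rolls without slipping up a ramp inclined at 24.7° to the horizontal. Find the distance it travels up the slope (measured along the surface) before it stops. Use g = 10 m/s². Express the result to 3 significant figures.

For this body I = (2/5)MR², i.e. k = I/(MR²) = 0.4.
The rolling condition ω = v/R makes the rotational term ½I(v/R)² = ½kMv², so KE_total = ½(1+k)Mv² = (7/10)Mv².
Setting this equal to Mgh gives the vertical rise h = (1+k)v₀²/(2g) = 1.4×2.79²/(2×10) = 0.5449 m.
The distance along the slope is d = h/sinθ = 0.5449/sin24.7° ≈ 1.30 m.

d ≈ 1.30 m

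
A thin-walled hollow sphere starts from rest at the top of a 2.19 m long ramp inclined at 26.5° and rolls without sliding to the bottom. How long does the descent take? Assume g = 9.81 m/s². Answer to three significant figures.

t ≈ 1.29 s

With I = (2/3)MR², the ratio k = I/(MR²) is 2/3.
Newton's second law down the slope: Mg sinθ − f = Ma. The torque equation fR = Iα (with α = a/R) gives f = kMa.
Hence a = g sinθ/(1+k) = 9.81×sin26.5°/1.667 = 2.626 m/s².
With constant a from rest, t = √(2L/a) = √(2·2.19/2.626) ≈ 1.29 s.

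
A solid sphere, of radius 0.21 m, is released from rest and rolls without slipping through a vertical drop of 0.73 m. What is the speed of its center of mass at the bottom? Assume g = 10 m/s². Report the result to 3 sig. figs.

v ≈ 3.23 m/s

With I = (2/5)MR², the ratio k = I/(MR²) is 0.4.
Rolling without slipping gives ω = v/R, so the total kinetic energy is ½Mv² + ½Iω² = ½(1+k)Mv² = (7/10)Mv².
Setting Mgh = (7/10)Mv² gives v = √(2gh/(1+k)) = √(2·10·0.73/1.4) ≈ 3.23 m/s.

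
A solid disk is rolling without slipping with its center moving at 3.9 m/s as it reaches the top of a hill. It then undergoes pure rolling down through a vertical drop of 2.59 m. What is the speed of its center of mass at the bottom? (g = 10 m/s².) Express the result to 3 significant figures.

Here I = (1/2)MR², so the shape factor k = I/(MR²) = 0.5.
Since it rolls without slipping, ω = v/R and KE = ½Mv² + ½Iω² = ½(1+k)Mv² = (3/4)Mv².
Energy conservation: (3/4)Mv₀² + Mgh = (3/4)Mv², so v² = v₀² + 2gh/(1+k).
v = √(3.9² + 2×10×2.59/1.5) = √49.74 ≈ 7.05 m/s.

v ≈ 7.05 m/s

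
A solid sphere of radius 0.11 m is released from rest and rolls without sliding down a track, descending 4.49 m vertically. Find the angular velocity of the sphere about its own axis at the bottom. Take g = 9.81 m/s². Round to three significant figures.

For this body I = (2/5)MR², i.e. k = I/(MR²) = 0.4.
The rolling condition ω = v/R makes the rotational term ½I(v/R)² = ½kMv², so KE_total = ½(1+k)Mv² = (7/10)Mv².
Energy conservation Mgh = ½(1+k)Mv² gives v = √(2gh/(1+k)) = √(2 × 9.81 × 4.49 / 1.4) = 7.932 m/s.
Then ω = v/R = 7.932 / 0.11 ≈ 72.1 rad/s.

ω ≈ 72.1 rad/s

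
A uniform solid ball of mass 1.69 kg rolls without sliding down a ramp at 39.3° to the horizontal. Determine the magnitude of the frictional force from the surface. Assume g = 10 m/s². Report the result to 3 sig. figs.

f ≈ 3.06 N

With I = (2/5)MR², the ratio k = I/(MR²) is 0.4.
Translational: Mg sinθ − f = Ma. Rotational about the CM: fR = Iα = kMRa, so f = kMa.
Combining, a = g sinθ/(1+k) and f = kMa = kMg sinθ/(1+k).
f = 0.4 × 1.69 × 10 × sin39.3° / 1.4 ≈ 3.06 N.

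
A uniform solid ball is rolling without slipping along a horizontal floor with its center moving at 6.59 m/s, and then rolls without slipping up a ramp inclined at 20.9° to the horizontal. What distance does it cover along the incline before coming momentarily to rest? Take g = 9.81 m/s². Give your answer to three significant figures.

Here I = (2/5)MR², so the shape factor k = I/(MR²) = 0.4.
The rolling condition ω = v/R makes the rotational term ½I(v/R)² = ½kMv², so KE_total = ½(1+k)Mv² = (7/10)Mv².
Setting this equal to Mgh gives the vertical rise h = (1+k)v₀²/(2g) = 1.4×6.59²/(2×9.81) = 3.099 m.
The distance along the slope is d = h/sinθ = 3.099/sin20.9° ≈ 8.69 m.

d ≈ 8.69 m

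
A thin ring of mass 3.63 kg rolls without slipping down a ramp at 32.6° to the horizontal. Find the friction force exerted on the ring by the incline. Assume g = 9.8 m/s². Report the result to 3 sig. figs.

For this body I = MR², i.e. k = I/(MR²) = 1.
Translational: Mg sinθ − f = Ma. Rotational about the CM: fR = Iα = kMRa, so f = kMa.
Combining, a = g sinθ/(1+k) and f = kMa = kMg sinθ/(1+k).
f = 1 × 3.63 × 9.8 × sin32.6° / 2 ≈ 9.58 N.

f ≈ 9.58 N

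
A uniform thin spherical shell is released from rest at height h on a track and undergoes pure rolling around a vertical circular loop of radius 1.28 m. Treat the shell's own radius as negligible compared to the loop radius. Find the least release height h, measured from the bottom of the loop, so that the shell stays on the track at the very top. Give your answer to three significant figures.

With I = (2/3)MR², the ratio k = I/(MR²) is 2/3.
At the top, contact is just lost when gravity alone supplies the centripetal force: Mg = Mv_top²/r, i.e. v_top² = gr.
With ω = v/R, the kinetic energy at speed v is ½(1+k)Mv² = (5/6)Mv².
Energy conservation from release (height h) to the top (height 2r): Mgh = Mg(2r) + (5/6)M·gr.
Thus h_min = 2r + (1+k)r/2 = r(2 + 1.667/2) = 1.28 × 2.833 ≈ 3.63 m.

h_min ≈ 3.63 m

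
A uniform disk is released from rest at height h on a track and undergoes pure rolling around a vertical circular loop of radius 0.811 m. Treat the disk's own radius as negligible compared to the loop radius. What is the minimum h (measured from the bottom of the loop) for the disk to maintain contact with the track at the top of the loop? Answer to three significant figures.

h_min ≈ 2.23 m

Here I = (1/2)MR², so the shape factor k = I/(MR²) = 0.5.
At the top of the loop, the minimum-contact condition is Mg = Mv_top²/r, so v_top² = gr.
With ω = v/R, the kinetic energy at speed v is ½(1+k)Mv² = (3/4)Mv².
Energy conservation from release (height h) to the top (height 2r): Mgh = Mg(2r) + (3/4)M·gr.
Thus h_min = 2r + (1+k)r/2 = r(2 + 1.5/2) = 0.811 × 2.75 ≈ 2.23 m.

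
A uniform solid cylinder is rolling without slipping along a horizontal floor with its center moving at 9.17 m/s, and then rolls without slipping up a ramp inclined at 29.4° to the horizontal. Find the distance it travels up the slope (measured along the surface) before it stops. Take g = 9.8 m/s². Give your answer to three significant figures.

For this body I = (1/2)MR², i.e. k = I/(MR²) = 0.5.
Since it rolls without slipping, ω = v/R and KE = ½Mv² + ½Iω² = ½(1+k)Mv² = (3/4)Mv².
Setting this equal to Mgh gives the vertical rise h = (1+k)v₀²/(2g) = 1.5×9.17²/(2×9.8) = 6.435 m.
Along the incline, d = h/sinθ = 6.435/sin29.4° ≈ 13.1 m.

d ≈ 13.1 m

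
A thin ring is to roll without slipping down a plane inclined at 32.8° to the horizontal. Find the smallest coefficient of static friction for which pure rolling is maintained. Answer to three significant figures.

For this body I = MR², i.e. k = I/(MR²) = 1.
Translational: Mg sinθ − f = Ma. Rotational about the CM: fR = Iα = kMRa, so f = kMa.
These give a = g sinθ/(1+k) and the required friction f = kMg sinθ/(1+k).
The normal force is N = Mg cosθ, so μ_min = f/N = k tanθ/(1+k).
μ_min = 1 × tan32.8° / 2 ≈ 0.322.

μ_min ≈ 0.322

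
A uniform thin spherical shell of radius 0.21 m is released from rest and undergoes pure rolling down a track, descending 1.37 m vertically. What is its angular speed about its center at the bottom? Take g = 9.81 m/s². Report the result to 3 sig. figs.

ω ≈ 19.1 rad/s

The moment of inertia is (2/3)MR², giving k ≡ I/(MR²) = 2/3.
Pure rolling means v = ωR; then KE = ½Mv² + ½I(v/R)² = ½(1+k)Mv² = (5/6)Mv².
Energy conservation Mgh = ½(1+k)Mv² gives v = √(2gh/(1+k)) = √(2 × 9.81 × 1.37 / 1.667) = 4.016 m/s.
The angular speed follows from ω = v/R = 4.016/0.21 ≈ 19.1 rad/s.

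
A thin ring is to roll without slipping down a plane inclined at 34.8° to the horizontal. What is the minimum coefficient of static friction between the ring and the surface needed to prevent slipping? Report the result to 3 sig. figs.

μ_min ≈ 0.348

For this body I = MR², i.e. k = I/(MR²) = 1.
Newton's second law down the slope: Mg sinθ − f = Ma. The torque equation fR = Iα (with α = a/R) gives f = kMa.
These give a = g sinθ/(1+k) and the required friction f = kMg sinθ/(1+k).
The normal force is N = Mg cosθ, so μ_min = f/N = k tanθ/(1+k).
μ_min = 1 × tan34.8° / 2 ≈ 0.348.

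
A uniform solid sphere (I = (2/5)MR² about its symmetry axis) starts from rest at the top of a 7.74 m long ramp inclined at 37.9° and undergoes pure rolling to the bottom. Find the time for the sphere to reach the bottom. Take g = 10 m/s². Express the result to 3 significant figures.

t ≈ 1.88 s

The moment of inertia is (2/5)MR², giving k ≡ I/(MR²) = 0.4.
Newton's second law down the slope: Mg sinθ − f = Ma. The torque equation fR = Iα (with α = a/R) gives f = kMa.
Hence a = g sinθ/(1+k) = 10×sin37.9°/1.4 = 4.388 m/s².
With constant a from rest, t = √(2L/a) = √(2·7.74/4.388) ≈ 1.88 s.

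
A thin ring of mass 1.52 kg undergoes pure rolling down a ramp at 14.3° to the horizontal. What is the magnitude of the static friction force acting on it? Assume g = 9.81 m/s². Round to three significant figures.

With I = MR², the ratio k = I/(MR²) is 1.
Newton's second law down the slope: Mg sinθ − f = Ma. The torque equation fR = Iα (with α = a/R) gives f = kMa.
Combining, a = g sinθ/(1+k) and f = kMa = kMg sinθ/(1+k).
f = 1 × 1.52 × 9.81 × sin14.3° / 2 ≈ 1.84 N.

f ≈ 1.84 N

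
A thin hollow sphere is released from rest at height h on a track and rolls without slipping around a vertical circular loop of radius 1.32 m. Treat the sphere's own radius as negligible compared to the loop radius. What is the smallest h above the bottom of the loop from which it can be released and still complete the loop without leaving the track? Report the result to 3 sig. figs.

Here I = (2/3)MR², so the shape factor k = I/(MR²) = 2/3.
At the top of the loop, the minimum-contact condition is Mg = Mv_top²/r, so v_top² = gr.
With ω = v/R, the kinetic energy at speed v is ½(1+k)Mv² = (5/6)Mv².
Energy conservation from release (height h) to the top (height 2r): Mgh = Mg(2r) + (5/6)M·gr.
Thus h_min = 2r + (1+k)r/2 = r(2 + 1.667/2) = 1.32 × 2.833 ≈ 3.74 m.

h_min ≈ 3.74 m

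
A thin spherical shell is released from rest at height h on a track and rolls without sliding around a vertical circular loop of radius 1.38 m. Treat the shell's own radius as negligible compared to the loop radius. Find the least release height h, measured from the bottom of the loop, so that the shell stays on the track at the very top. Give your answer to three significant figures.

h_min ≈ 3.91 m

Here I = (2/3)MR², so the shape factor k = I/(MR²) = 2/3.
At the top, contact is just lost when gravity alone supplies the centripetal force: Mg = Mv_top²/r, i.e. v_top² = gr.
With ω = v/R, the kinetic energy at speed v is ½(1+k)Mv² = (5/6)Mv².
Energy conservation from release (height h) to the top (height 2r): Mgh = Mg(2r) + (5/6)M·gr.
Thus h_min = 2r + (1+k)r/2 = r(2 + 1.667/2) = 1.38 × 2.833 ≈ 3.91 m.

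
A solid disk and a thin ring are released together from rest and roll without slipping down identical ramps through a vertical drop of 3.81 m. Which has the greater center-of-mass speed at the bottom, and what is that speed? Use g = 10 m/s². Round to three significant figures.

For rolling without slipping, Mgh = ½(1+k)Mv² where k = I/(MR²), so v = √(2gh/(1+k)).
Solid disk: k = 0.5, giving v = √(2×10×3.81/1.5) = 7.127 m/s.
Thin ring: k = 1, giving v = √(2×10×3.81/2) = 6.173 m/s.
The smaller k wins: the solid disk, at ≈ 7.13 m/s.

the solid disk, at v ≈ 7.13 m/s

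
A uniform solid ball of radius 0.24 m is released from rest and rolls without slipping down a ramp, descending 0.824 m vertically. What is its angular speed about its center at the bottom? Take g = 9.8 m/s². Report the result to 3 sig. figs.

ω ≈ 14.2 rad/s

With I = (2/5)MR², the ratio k = I/(MR²) is 0.4.
Rolling without slipping gives ω = v/R, so the total kinetic energy is ½Mv² + ½Iω² = ½(1+k)Mv² = (7/10)Mv².
Energy conservation Mgh = ½(1+k)Mv² gives v = √(2gh/(1+k)) = √(2 × 9.8 × 0.824 / 1.4) = 3.396 m/s.
The angular speed follows from ω = v/R = 3.396/0.24 ≈ 14.2 rad/s.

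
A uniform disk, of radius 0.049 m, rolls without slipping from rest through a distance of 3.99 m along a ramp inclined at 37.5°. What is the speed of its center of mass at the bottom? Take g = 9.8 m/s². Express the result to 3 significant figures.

The moment of inertia is (1/2)MR², giving k ≡ I/(MR²) = 0.5.
Pure rolling means v = ωR; then KE = ½Mv² + ½I(v/R)² = ½(1+k)Mv² = (3/4)Mv².
The vertical drop is h = L sinθ = 3.99 × sin37.5° = 2.429 m.
Setting Mgh = (3/4)Mv² gives v = √(2gh/(1+k)) = √(2·9.8·2.429/1.5) ≈ 5.63 m/s.

v ≈ 5.63 m/s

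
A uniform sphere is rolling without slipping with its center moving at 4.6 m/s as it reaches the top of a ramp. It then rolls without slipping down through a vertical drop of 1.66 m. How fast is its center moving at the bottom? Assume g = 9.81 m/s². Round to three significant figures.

v ≈ 6.67 m/s

Here I = (2/5)MR², so the shape factor k = I/(MR²) = 0.4.
Since it rolls without slipping, ω = v/R and KE = ½Mv² + ½Iω² = ½(1+k)Mv² = (7/10)Mv².
Energy conservation: (7/10)Mv₀² + Mgh = (7/10)Mv², so v² = v₀² + 2gh/(1+k).
v = √(4.6² + 2×9.81×1.66/1.4) = √44.42 ≈ 6.67 m/s.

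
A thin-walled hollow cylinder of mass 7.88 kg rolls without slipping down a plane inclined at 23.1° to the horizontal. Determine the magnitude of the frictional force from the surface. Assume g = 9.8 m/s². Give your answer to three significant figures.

f ≈ 15.1 N

For this body I = MR², i.e. k = I/(MR²) = 1.
Along the incline Mg sinθ − f = Ma, and torque about the center fR = Iα = kMR²(a/R) gives f = kMa.
Combining, a = g sinθ/(1+k) and f = kMa = kMg sinθ/(1+k).
f = 1 × 7.88 × 9.8 × sin23.1° / 2 ≈ 15.1 N.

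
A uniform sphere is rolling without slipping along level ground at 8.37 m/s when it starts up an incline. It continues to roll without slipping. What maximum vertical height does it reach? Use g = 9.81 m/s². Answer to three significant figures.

h ≈ 5.00 m

Here I = (2/5)MR², so the shape factor k = I/(MR²) = 0.4.
Pure rolling means v = ωR; then KE = ½Mv² + ½I(v/R)² = ½(1+k)Mv² = (7/10)Mv².
All of this converts to potential energy at the highest point: (7/10)Mv₀² = Mgh.
Thus h = (1+k)v₀²/(2g) = 1.4 × 8.37² / (2 × 9.81) ≈ 5.00 m.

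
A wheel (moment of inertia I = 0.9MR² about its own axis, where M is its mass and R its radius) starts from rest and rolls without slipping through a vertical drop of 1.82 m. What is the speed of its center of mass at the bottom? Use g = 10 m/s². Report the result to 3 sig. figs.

v ≈ 4.38 m/s

With I = 0.9MR², the ratio k = I/(MR²) is 0.9.
Rolling without slipping gives ω = v/R, so the total kinetic energy is ½Mv² + ½Iω² = ½(1+k)Mv² = (19/20)Mv².
Energy conservation: Mgh = (19/20)Mv², so v = √(2gh/(1+k)) = √(2 × 10 × 1.82 / 1.9) ≈ 4.38 m/s.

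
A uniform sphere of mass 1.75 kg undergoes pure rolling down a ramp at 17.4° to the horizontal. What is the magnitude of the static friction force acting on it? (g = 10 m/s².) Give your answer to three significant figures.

For this body I = (2/5)MR², i.e. k = I/(MR²) = 0.4.
Translational: Mg sinθ − f = Ma. Rotational about the CM: fR = Iα = kMRa, so f = kMa.
Combining, a = g sinθ/(1+k) and f = kMa = kMg sinθ/(1+k).
f = 0.4 × 1.75 × 10 × sin17.4° / 1.4 ≈ 1.50 N.

f ≈ 1.50 N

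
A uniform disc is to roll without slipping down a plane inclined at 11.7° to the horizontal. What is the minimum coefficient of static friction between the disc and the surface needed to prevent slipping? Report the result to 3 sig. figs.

μ_min ≈ 0.0690

Here I = (1/2)MR², so the shape factor k = I/(MR²) = 0.5.
Translational: Mg sinθ − f = Ma. Rotational about the CM: fR = Iα = kMRa, so f = kMa.
These give a = g sinθ/(1+k) and the required friction f = kMg sinθ/(1+k).
The normal force is N = Mg cosθ, so μ_min = f/N = k tanθ/(1+k).
μ_min = 0.5 × tan11.7° / 1.5 ≈ 0.0690.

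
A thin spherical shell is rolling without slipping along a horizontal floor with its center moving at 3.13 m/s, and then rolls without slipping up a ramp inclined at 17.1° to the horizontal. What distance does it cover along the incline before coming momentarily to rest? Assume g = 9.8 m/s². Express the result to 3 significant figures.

d ≈ 2.83 m

Here I = (2/3)MR², so the shape factor k = I/(MR²) = 2/3.
Rolling without slipping gives ω = v/R, so the total kinetic energy is ½Mv² + ½Iω² = ½(1+k)Mv² = (5/6)Mv².
Setting this equal to Mgh gives the vertical rise h = (1+k)v₀²/(2g) = 1.667×3.13²/(2×9.8) = 0.8331 m.
The distance along the slope is d = h/sinθ = 0.8331/sin17.1° ≈ 2.83 m.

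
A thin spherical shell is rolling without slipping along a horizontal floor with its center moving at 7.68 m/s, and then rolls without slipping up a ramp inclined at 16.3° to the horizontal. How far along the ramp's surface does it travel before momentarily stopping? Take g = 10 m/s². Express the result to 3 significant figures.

d ≈ 17.5 m

For this body I = (2/3)MR², i.e. k = I/(MR²) = 2/3.
Since it rolls without slipping, ω = v/R and KE = ½Mv² + ½Iω² = ½(1+k)Mv² = (5/6)Mv².
Setting this equal to Mgh gives the vertical rise h = (1+k)v₀²/(2g) = 1.667×7.68²/(2×10) = 4.915 m.
The distance along the slope is d = h/sinθ = 4.915/sin16.3° ≈ 17.5 m.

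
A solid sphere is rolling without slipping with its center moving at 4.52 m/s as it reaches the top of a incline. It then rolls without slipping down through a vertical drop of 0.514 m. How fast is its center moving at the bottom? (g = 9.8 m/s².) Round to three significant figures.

With I = (2/5)MR², the ratio k = I/(MR²) is 0.4.
Pure rolling means v = ωR; then KE = ½Mv² + ½I(v/R)² = ½(1+k)Mv² = (7/10)Mv².
Conserving energy between top and bottom: (7/10)Mv² = (7/10)Mv₀² + Mgh, hence v² = v₀² + 2gh/(1+k).
v = √(4.52² + 2×9.8×0.514/1.4) = √27.63 ≈ 5.26 m/s.

v ≈ 5.26 m/s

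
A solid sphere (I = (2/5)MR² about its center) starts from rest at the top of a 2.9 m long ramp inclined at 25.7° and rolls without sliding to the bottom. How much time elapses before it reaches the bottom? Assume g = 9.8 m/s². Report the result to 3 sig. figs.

t ≈ 1.38 s

With I = (2/5)MR², the ratio k = I/(MR²) is 0.4.
Along the incline Mg sinθ − f = Ma, and torque about the center fR = Iα = kMR²(a/R) gives f = kMa.
Hence a = g sinθ/(1+k) = 9.8×sin25.7°/1.4 = 3.036 m/s².
With constant a from rest, t = √(2L/a) = √(2·2.9/3.036) ≈ 1.38 s.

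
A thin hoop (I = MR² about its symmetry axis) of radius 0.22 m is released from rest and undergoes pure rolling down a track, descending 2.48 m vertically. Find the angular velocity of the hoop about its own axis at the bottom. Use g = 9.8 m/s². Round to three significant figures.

The moment of inertia is MR², giving k ≡ I/(MR²) = 1.
Since it rolls without slipping, ω = v/R and KE = ½Mv² + ½Iω² = ½(1+k)Mv² = Mv².
Energy conservation Mgh = ½(1+k)Mv² gives v = √(2gh/(1+k)) = √(2 × 9.8 × 2.48 / 2) = 4.93 m/s.
Then ω = v/R = 4.93 / 0.22 ≈ 22.4 rad/s.

ω ≈ 22.4 rad/s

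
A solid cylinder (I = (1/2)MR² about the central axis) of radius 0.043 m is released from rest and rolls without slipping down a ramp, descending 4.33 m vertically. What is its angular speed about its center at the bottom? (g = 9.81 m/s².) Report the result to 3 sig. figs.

With I = (1/2)MR², the ratio k = I/(MR²) is 0.5.
The rolling condition ω = v/R makes the rotational term ½I(v/R)² = ½kMv², so KE_total = ½(1+k)Mv² = (3/4)Mv².
Energy conservation Mgh = ½(1+k)Mv² gives v = √(2gh/(1+k)) = √(2 × 9.81 × 4.33 / 1.5) = 7.526 m/s.
The angular speed follows from ω = v/R = 7.526/0.043 ≈ 175 rad/s.

ω ≈ 175 rad/s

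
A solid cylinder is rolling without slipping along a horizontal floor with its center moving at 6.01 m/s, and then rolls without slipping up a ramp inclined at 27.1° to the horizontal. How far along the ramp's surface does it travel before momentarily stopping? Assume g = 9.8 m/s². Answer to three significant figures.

For this body I = (1/2)MR², i.e. k = I/(MR²) = 0.5.
Pure rolling means v = ωR; then KE = ½Mv² + ½I(v/R)² = ½(1+k)Mv² = (3/4)Mv².
Setting this equal to Mgh gives the vertical rise h = (1+k)v₀²/(2g) = 1.5×6.01²/(2×9.8) = 2.764 m.
The distance along the slope is d = h/sinθ = 2.764/sin27.1° ≈ 6.07 m.

d ≈ 6.07 m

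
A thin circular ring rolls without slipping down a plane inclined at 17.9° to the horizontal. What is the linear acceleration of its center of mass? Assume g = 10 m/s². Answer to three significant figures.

a ≈ 1.54 m/s²

With I = MR², the ratio k = I/(MR²) is 1.
Translational: Mg sinθ − f = Ma. Rotational about the CM: fR = Iα = kMRa, so f = kMa.
Eliminating f: Mg sinθ = (1+k)Ma, so a = g sinθ/(1+k) = 10 × sin17.9° / 2 ≈ 1.54 m/s².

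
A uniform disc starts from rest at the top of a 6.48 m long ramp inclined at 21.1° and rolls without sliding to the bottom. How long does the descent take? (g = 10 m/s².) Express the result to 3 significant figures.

Here I = (1/2)MR², so the shape factor k = I/(MR²) = 0.5.
Newton's second law down the slope: Mg sinθ − f = Ma. The torque equation fR = Iα (with α = a/R) gives f = kMa.
Hence a = g sinθ/(1+k) = 10×sin21.1°/1.5 = 2.4 m/s².
Starting from rest, L = ½at², so t = √(2L/a) = √(2×6.48/2.4) ≈ 2.32 s.

t ≈ 2.32 s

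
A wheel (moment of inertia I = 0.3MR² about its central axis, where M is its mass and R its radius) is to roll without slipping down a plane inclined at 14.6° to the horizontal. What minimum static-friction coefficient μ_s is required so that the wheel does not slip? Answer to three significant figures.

The moment of inertia is 0.3MR², giving k ≡ I/(MR²) = 0.3.
Translational: Mg sinθ − f = Ma. Rotational about the CM: fR = Iα = kMRa, so f = kMa.
These give a = g sinθ/(1+k) and the required friction f = kMg sinθ/(1+k).
The normal force is N = Mg cosθ, so μ_min = f/N = k tanθ/(1+k).
μ_min = 0.3 × tan14.6° / 1.3 ≈ 0.0601.

μ_min ≈ 0.0601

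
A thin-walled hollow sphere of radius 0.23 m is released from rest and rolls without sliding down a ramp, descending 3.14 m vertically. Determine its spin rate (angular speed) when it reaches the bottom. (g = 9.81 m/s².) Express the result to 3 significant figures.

ω ≈ 26.4 rad/s

The moment of inertia is (2/3)MR², giving k ≡ I/(MR²) = 2/3.
The rolling condition ω = v/R makes the rotational term ½I(v/R)² = ½kMv², so KE_total = ½(1+k)Mv² = (5/6)Mv².
Energy conservation Mgh = ½(1+k)Mv² gives v = √(2gh/(1+k)) = √(2 × 9.81 × 3.14 / 1.667) = 6.08 m/s.
Then ω = v/R = 6.08 / 0.23 ≈ 26.4 rad/s.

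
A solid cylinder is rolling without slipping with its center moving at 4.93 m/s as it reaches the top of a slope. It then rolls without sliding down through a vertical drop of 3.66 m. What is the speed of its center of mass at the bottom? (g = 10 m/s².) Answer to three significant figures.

v ≈ 8.55 m/s

With I = (1/2)MR², the ratio k = I/(MR²) is 0.5.
Pure rolling means v = ωR; then KE = ½Mv² + ½I(v/R)² = ½(1+k)Mv² = (3/4)Mv².
Conserving energy between top and bottom: (3/4)Mv² = (3/4)Mv₀² + Mgh, hence v² = v₀² + 2gh/(1+k).
v = √(4.93² + 2×10×3.66/1.5) = √73.1 ≈ 8.55 m/s.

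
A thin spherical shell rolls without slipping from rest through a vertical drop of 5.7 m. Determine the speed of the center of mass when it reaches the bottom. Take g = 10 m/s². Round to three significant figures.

The moment of inertia is (2/3)MR², giving k ≡ I/(MR²) = 2/3.
Rolling without slipping gives ω = v/R, so the total kinetic energy is ½Mv² + ½Iω² = ½(1+k)Mv² = (5/6)Mv².
Energy conservation: Mgh = (5/6)Mv², so v = √(2gh/(1+k)) = √(2 × 10 × 5.7 / 1.667) ≈ 8.27 m/s.

v ≈ 8.27 m/s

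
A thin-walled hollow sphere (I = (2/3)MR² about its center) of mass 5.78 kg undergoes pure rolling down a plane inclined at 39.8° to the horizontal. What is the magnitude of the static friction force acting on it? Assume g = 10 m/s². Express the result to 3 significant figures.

f ≈ 14.8 N

For this body I = (2/3)MR², i.e. k = I/(MR²) = 2/3.
Translational: Mg sinθ − f = Ma. Rotational about the CM: fR = Iα = kMRa, so f = kMa.
Combining, a = g sinθ/(1+k) and f = kMa = kMg sinθ/(1+k).
f = (2/3) × 5.78 × 10 × sin39.8° / 1.667 ≈ 14.8 N.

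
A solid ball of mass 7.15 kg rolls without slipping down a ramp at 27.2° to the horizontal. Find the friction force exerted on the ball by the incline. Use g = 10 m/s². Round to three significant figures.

Here I = (2/5)MR², so the shape factor k = I/(MR²) = 0.4.
Newton's second law down the slope: Mg sinθ − f = Ma. The torque equation fR = Iα (with α = a/R) gives f = kMa.
Combining, a = g sinθ/(1+k) and f = kMa = kMg sinθ/(1+k).
f = 0.4 × 7.15 × 10 × sin27.2° / 1.4 ≈ 9.34 N.

f ≈ 9.34 N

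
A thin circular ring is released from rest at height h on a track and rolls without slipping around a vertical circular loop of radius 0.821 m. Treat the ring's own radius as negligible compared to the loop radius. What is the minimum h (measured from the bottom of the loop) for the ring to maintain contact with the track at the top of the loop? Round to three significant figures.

For this body I = MR², i.e. k = I/(MR²) = 1.
At the top of the loop, the minimum-contact condition is Mg = Mv_top²/r, so v_top² = gr.
With ω = v/R, the kinetic energy at speed v is ½(1+k)Mv² = Mv².
Energy conservation from release (height h) to the top (height 2r): Mgh = Mg(2r) + M·gr.
Thus h_min = 2r + (1+k)r/2 = r(2 + 2/2) = 0.821 × 3 ≈ 2.46 m.

h_min ≈ 2.46 m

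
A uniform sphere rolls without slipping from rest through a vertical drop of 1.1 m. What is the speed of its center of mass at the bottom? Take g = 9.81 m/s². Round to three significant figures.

v ≈ 3.93 m/s

For this body I = (2/5)MR², i.e. k = I/(MR²) = 0.4.
Since it rolls without slipping, ω = v/R and KE = ½Mv² + ½Iω² = ½(1+k)Mv² = (7/10)Mv².
Setting Mgh = (7/10)Mv² gives v = √(2gh/(1+k)) = √(2·9.81·1.1/1.4) ≈ 3.93 m/s.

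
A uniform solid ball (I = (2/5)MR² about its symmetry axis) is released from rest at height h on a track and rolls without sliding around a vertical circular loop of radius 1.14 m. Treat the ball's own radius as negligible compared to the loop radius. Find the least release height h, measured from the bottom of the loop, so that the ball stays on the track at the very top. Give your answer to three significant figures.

h_min ≈ 3.08 m

The moment of inertia is (2/5)MR², giving k ≡ I/(MR²) = 0.4.
At the top of the loop, the minimum-contact condition is Mg = Mv_top²/r, so v_top² = gr.
With ω = v/R, the kinetic energy at speed v is ½(1+k)Mv² = (7/10)Mv².
Energy conservation from release (height h) to the top (height 2r): Mgh = Mg(2r) + (7/10)M·gr.
Thus h_min = 2r + (1+k)r/2 = r(2 + 1.4/2) = 1.14 × 2.7 ≈ 3.08 m.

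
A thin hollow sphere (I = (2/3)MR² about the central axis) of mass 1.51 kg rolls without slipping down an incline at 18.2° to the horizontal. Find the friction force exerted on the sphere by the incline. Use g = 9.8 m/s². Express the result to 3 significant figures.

For this body I = (2/3)MR², i.e. k = I/(MR²) = 2/3.
Along the incline Mg sinθ − f = Ma, and torque about the center fR = Iα = kMR²(a/R) gives f = kMa.
Combining, a = g sinθ/(1+k) and f = kMa = kMg sinθ/(1+k).
f = (2/3) × 1.51 × 9.8 × sin18.2° / 1.667 ≈ 1.85 N.

f ≈ 1.85 N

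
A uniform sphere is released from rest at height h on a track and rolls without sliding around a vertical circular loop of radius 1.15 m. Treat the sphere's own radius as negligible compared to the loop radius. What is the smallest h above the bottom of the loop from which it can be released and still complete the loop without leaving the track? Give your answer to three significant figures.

h_min ≈ 3.11 m

Here I = (2/5)MR², so the shape factor k = I/(MR²) = 0.4.
At the top, contact is just lost when gravity alone supplies the centripetal force: Mg = Mv_top²/r, i.e. v_top² = gr.
With ω = v/R, the kinetic energy at speed v is ½(1+k)Mv² = (7/10)Mv².
Energy conservation from release (height h) to the top (height 2r): Mgh = Mg(2r) + (7/10)M·gr.
Thus h_min = 2r + (1+k)r/2 = r(2 + 1.4/2) = 1.15 × 2.7 ≈ 3.11 m.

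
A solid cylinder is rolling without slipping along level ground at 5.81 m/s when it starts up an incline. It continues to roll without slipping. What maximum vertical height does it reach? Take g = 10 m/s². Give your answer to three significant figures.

h ≈ 2.53 m

With I = (1/2)MR², the ratio k = I/(MR²) is 0.5.
Since it rolls without slipping, ω = v/R and KE = ½Mv² + ½Iω² = ½(1+k)Mv² = (3/4)Mv².
All of this converts to potential energy at the highest point: (3/4)Mv₀² = Mgh.
Thus h = (1+k)v₀²/(2g) = 1.5 × 5.81² / (2 × 10) ≈ 2.53 m.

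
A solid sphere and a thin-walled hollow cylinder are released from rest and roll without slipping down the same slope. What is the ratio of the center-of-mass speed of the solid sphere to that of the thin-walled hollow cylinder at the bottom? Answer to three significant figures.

Each satisfies Mgh = ½(1+k)Mv² with k = I/(MR²), so v ∝ 1/√(1+k).
For the solid sphere k = 0.4; for the thin-walled hollow cylinder k = 1.
v₁/v₂ = √((1+k₂)/(1+k₁)) = √(2/1.4) ≈ 1.20.

v_ratio ≈ 1.20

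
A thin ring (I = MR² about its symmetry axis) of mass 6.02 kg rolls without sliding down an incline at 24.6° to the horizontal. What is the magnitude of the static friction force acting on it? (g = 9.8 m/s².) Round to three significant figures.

f ≈ 12.3 N

The moment of inertia is MR², giving k ≡ I/(MR²) = 1.
Along the incline Mg sinθ − f = Ma, and torque about the center fR = Iα = kMR²(a/R) gives f = kMa.
Combining, a = g sinθ/(1+k) and f = kMa = kMg sinθ/(1+k).
f = 1 × 6.02 × 9.8 × sin24.6° / 2 ≈ 12.3 N.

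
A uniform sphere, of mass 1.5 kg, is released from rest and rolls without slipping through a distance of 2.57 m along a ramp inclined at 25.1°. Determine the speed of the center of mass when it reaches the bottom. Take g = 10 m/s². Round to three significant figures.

The moment of inertia is (2/5)MR², giving k ≡ I/(MR²) = 0.4.
Since it rolls without slipping, ω = v/R and KE = ½Mv² + ½Iω² = ½(1+k)Mv² = (7/10)Mv².
The vertical drop is h = L sinθ = 2.57 × sin25.1° = 1.09 m.
Energy conservation: Mgh = (7/10)Mv², so v = √(2gh/(1+k)) = √(2 × 10 × 1.09 / 1.4) ≈ 3.95 m/s.

v ≈ 3.95 m/s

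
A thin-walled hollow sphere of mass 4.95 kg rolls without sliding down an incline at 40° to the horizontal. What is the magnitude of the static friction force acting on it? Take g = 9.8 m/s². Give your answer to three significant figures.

For this body I = (2/3)MR², i.e. k = I/(MR²) = 2/3.
Newton's second law down the slope: Mg sinθ − f = Ma. The torque equation fR = Iα (with α = a/R) gives f = kMa.
Combining, a = g sinθ/(1+k) and f = kMa = kMg sinθ/(1+k).
f = (2/3) × 4.95 × 9.8 × sin40° / 1.667 ≈ 12.5 N.

f ≈ 12.5 N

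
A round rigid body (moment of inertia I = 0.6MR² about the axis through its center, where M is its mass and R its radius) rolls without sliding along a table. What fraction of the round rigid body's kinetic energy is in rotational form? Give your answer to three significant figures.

For this body I = 0.6MR², i.e. k = I/(MR²) = 0.6.
With ω = v/R, KE_trans = ½Mv² and KE_rot = ½Iω² = ½kMv², so KE_total = ½(1+k)Mv².
The rotational fraction is therefore k/(1+k) = 0.6/1.6 ≈ 0.375.

fraction ≈ 0.375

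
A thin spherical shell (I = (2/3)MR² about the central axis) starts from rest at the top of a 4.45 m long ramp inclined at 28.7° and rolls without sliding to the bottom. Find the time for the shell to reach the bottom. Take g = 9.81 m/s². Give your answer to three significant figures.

t ≈ 1.77 s

For this body I = (2/3)MR², i.e. k = I/(MR²) = 2/3.
Newton's second law down the slope: Mg sinθ − f = Ma. The torque equation fR = Iα (with α = a/R) gives f = kMa.
Hence a = g sinθ/(1+k) = 9.81×sin28.7°/1.667 = 2.827 m/s².
Starting from rest, L = ½at², so t = √(2L/a) = √(2×4.45/2.827) ≈ 1.77 s.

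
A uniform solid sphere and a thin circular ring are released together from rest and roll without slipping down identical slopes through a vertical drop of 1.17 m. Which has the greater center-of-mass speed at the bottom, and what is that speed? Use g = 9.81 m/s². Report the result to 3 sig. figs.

the uniform solid sphere, at v ≈ 4.05 m/s

For rolling without slipping, Mgh = ½(1+k)Mv² where k = I/(MR²), so v = √(2gh/(1+k)).
Uniform solid sphere: k = 0.4, giving v = √(2×9.81×1.17/1.4) = 4.049 m/s.
Thin circular ring: k = 1, giving v = √(2×9.81×1.17/2) = 3.388 m/s.
The smaller k wins: the uniform solid sphere, at ≈ 4.05 m/s.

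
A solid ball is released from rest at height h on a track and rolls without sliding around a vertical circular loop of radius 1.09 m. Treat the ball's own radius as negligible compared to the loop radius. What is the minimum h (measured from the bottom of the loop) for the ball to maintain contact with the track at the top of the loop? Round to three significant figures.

Here I = (2/5)MR², so the shape factor k = I/(MR²) = 0.4.
At the top, contact is just lost when gravity alone supplies the centripetal force: Mg = Mv_top²/r, i.e. v_top² = gr.
With ω = v/R, the kinetic energy at speed v is ½(1+k)Mv² = (7/10)Mv².
Energy conservation from release (height h) to the top (height 2r): Mgh = Mg(2r) + (7/10)M·gr.
Thus h_min = 2r + (1+k)r/2 = r(2 + 1.4/2) = 1.09 × 2.7 ≈ 2.94 m.

h_min ≈ 2.94 m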